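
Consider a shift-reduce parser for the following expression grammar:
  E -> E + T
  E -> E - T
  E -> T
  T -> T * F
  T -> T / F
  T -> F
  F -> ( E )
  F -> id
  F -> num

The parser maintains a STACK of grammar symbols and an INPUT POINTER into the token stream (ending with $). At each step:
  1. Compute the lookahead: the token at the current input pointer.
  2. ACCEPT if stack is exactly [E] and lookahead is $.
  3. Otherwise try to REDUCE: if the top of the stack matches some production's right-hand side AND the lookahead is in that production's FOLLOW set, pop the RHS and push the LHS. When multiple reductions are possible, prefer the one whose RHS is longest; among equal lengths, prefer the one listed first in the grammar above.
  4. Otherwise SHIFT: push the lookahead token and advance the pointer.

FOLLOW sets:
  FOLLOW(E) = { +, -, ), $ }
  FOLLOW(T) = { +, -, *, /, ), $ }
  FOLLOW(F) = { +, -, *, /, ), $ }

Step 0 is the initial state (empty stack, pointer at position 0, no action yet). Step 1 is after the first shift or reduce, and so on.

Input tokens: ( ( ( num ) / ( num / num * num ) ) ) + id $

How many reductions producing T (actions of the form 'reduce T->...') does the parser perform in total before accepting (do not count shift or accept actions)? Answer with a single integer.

Answer: 9

Derivation:
Step 1: shift (. Stack=[(] ptr=1 lookahead=( remaining=[( ( num ) / ( num / num * num ) ) ) + id $]
Step 2: shift (. Stack=[( (] ptr=2 lookahead=( remaining=[( num ) / ( num / num * num ) ) ) + id $]
Step 3: shift (. Stack=[( ( (] ptr=3 lookahead=num remaining=[num ) / ( num / num * num ) ) ) + id $]
Step 4: shift num. Stack=[( ( ( num] ptr=4 lookahead=) remaining=[) / ( num / num * num ) ) ) + id $]
Step 5: reduce F->num. Stack=[( ( ( F] ptr=4 lookahead=) remaining=[) / ( num / num * num ) ) ) + id $]
Step 6: reduce T->F. Stack=[( ( ( T] ptr=4 lookahead=) remaining=[) / ( num / num * num ) ) ) + id $]
Step 7: reduce E->T. Stack=[( ( ( E] ptr=4 lookahead=) remaining=[) / ( num / num * num ) ) ) + id $]
Step 8: shift ). Stack=[( ( ( E )] ptr=5 lookahead=/ remaining=[/ ( num / num * num ) ) ) + id $]
Step 9: reduce F->( E ). Stack=[( ( F] ptr=5 lookahead=/ remaining=[/ ( num / num * num ) ) ) + id $]
Step 10: reduce T->F. Stack=[( ( T] ptr=5 lookahead=/ remaining=[/ ( num / num * num ) ) ) + id $]
Step 11: shift /. Stack=[( ( T /] ptr=6 lookahead=( remaining=[( num / num * num ) ) ) + id $]
Step 12: shift (. Stack=[( ( T / (] ptr=7 lookahead=num remaining=[num / num * num ) ) ) + id $]
Step 13: shift num. Stack=[( ( T / ( num] ptr=8 lookahead=/ remaining=[/ num * num ) ) ) + id $]
Step 14: reduce F->num. Stack=[( ( T / ( F] ptr=8 lookahead=/ remaining=[/ num * num ) ) ) + id $]
Step 15: reduce T->F. Stack=[( ( T / ( T] ptr=8 lookahead=/ remaining=[/ num * num ) ) ) + id $]
Step 16: shift /. Stack=[( ( T / ( T /] ptr=9 lookahead=num remaining=[num * num ) ) ) + id $]
Step 17: shift num. Stack=[( ( T / ( T / num] ptr=10 lookahead=* remaining=[* num ) ) ) + id $]
Step 18: reduce F->num. Stack=[( ( T / ( T / F] ptr=10 lookahead=* remaining=[* num ) ) ) + id $]
Step 19: reduce T->T / F. Stack=[( ( T / ( T] ptr=10 lookahead=* remaining=[* num ) ) ) + id $]
Step 20: shift *. Stack=[( ( T / ( T *] ptr=11 lookahead=num remaining=[num ) ) ) + id $]
Step 21: shift num. Stack=[( ( T / ( T * num] ptr=12 lookahead=) remaining=[) ) ) + id $]
Step 22: reduce F->num. Stack=[( ( T / ( T * F] ptr=12 lookahead=) remaining=[) ) ) + id $]
Step 23: reduce T->T * F. Stack=[( ( T / ( T] ptr=12 lookahead=) remaining=[) ) ) + id $]
Step 24: reduce E->T. Stack=[( ( T / ( E] ptr=12 lookahead=) remaining=[) ) ) + id $]
Step 25: shift ). Stack=[( ( T / ( E )] ptr=13 lookahead=) remaining=[) ) + id $]
Step 26: reduce F->( E ). Stack=[( ( T / F] ptr=13 lookahead=) remaining=[) ) + id $]
Step 27: reduce T->T / F. Stack=[( ( T] ptr=13 lookahead=) remaining=[) ) + id $]
Step 28: reduce E->T. Stack=[( ( E] ptr=13 lookahead=) remaining=[) ) + id $]
Step 29: shift ). Stack=[( ( E )] ptr=14 lookahead=) remaining=[) + id $]
Step 30: reduce F->( E ). Stack=[( F] ptr=14 lookahead=) remaining=[) + id $]
Step 31: reduce T->F. Stack=[( T] ptr=14 lookahead=) remaining=[) + id $]
Step 32: reduce E->T. Stack=[( E] ptr=14 lookahead=) remaining=[) + id $]
Step 33: shift ). Stack=[( E )] ptr=15 lookahead=+ remaining=[+ id $]
Step 34: reduce F->( E ). Stack=[F] ptr=15 lookahead=+ remaining=[+ id $]
Step 35: reduce T->F. Stack=[T] ptr=15 lookahead=+ remaining=[+ id $]
Step 36: reduce E->T. Stack=[E] ptr=15 lookahead=+ remaining=[+ id $]
Step 37: shift +. Stack=[E +] ptr=16 lookahead=id remaining=[id $]
Step 38: shift id. Stack=[E + id] ptr=17 lookahead=$ remaining=[$]
Step 39: reduce F->id. Stack=[E + F] ptr=17 lookahead=$ remaining=[$]
Step 40: reduce T->F. Stack=[E + T] ptr=17 lookahead=$ remaining=[$]
Step 41: reduce E->E + T. Stack=[E] ptr=17 lookahead=$ remaining=[$]
Step 42: accept. Stack=[E] ptr=17 lookahead=$ remaining=[$]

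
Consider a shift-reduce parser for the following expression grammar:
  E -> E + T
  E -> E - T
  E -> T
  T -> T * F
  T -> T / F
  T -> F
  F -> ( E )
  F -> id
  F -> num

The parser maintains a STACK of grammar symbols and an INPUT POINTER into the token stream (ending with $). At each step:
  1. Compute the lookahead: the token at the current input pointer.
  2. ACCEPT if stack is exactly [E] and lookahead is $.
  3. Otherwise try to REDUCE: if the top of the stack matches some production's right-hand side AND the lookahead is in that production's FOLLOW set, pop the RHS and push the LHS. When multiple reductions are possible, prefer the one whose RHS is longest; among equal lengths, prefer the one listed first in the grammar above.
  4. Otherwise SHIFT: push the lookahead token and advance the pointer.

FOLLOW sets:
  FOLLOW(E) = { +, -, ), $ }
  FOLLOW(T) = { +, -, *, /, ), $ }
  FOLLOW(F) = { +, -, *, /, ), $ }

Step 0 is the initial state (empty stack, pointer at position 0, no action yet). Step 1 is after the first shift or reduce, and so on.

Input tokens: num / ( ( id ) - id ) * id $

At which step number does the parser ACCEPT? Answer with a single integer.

Answer: 28

Derivation:
Step 1: shift num. Stack=[num] ptr=1 lookahead=/ remaining=[/ ( ( id ) - id ) * id $]
Step 2: reduce F->num. Stack=[F] ptr=1 lookahead=/ remaining=[/ ( ( id ) - id ) * id $]
Step 3: reduce T->F. Stack=[T] ptr=1 lookahead=/ remaining=[/ ( ( id ) - id ) * id $]
Step 4: shift /. Stack=[T /] ptr=2 lookahead=( remaining=[( ( id ) - id ) * id $]
Step 5: shift (. Stack=[T / (] ptr=3 lookahead=( remaining=[( id ) - id ) * id $]
Step 6: shift (. Stack=[T / ( (] ptr=4 lookahead=id remaining=[id ) - id ) * id $]
Step 7: shift id. Stack=[T / ( ( id] ptr=5 lookahead=) remaining=[) - id ) * id $]
Step 8: reduce F->id. Stack=[T / ( ( F] ptr=5 lookahead=) remaining=[) - id ) * id $]
Step 9: reduce T->F. Stack=[T / ( ( T] ptr=5 lookahead=) remaining=[) - id ) * id $]
Step 10: reduce E->T. Stack=[T / ( ( E] ptr=5 lookahead=) remaining=[) - id ) * id $]
Step 11: shift ). Stack=[T / ( ( E )] ptr=6 lookahead=- remaining=[- id ) * id $]
Step 12: reduce F->( E ). Stack=[T / ( F] ptr=6 lookahead=- remaining=[- id ) * id $]
Step 13: reduce T->F. Stack=[T / ( T] ptr=6 lookahead=- remaining=[- id ) * id $]
Step 14: reduce E->T. Stack=[T / ( E] ptr=6 lookahead=- remaining=[- id ) * id $]
Step 15: shift -. Stack=[T / ( E -] ptr=7 lookahead=id remaining=[id ) * id $]
Step 16: shift id. Stack=[T / ( E - id] ptr=8 lookahead=) remaining=[) * id $]
Step 17: reduce F->id. Stack=[T / ( E - F] ptr=8 lookahead=) remaining=[) * id $]
Step 18: reduce T->F. Stack=[T / ( E - T] ptr=8 lookahead=) remaining=[) * id $]
Step 19: reduce E->E - T. Stack=[T / ( E] ptr=8 lookahead=) remaining=[) * id $]
Step 20: shift ). Stack=[T / ( E )] ptr=9 lookahead=* remaining=[* id $]
Step 21: reduce F->( E ). Stack=[T / F] ptr=9 lookahead=* remaining=[* id $]
Step 22: reduce T->T / F. Stack=[T] ptr=9 lookahead=* remaining=[* id $]
Step 23: shift *. Stack=[T *] ptr=10 lookahead=id remaining=[id $]
Step 24: shift id. Stack=[T * id] ptr=11 lookahead=$ remaining=[$]
Step 25: reduce F->id. Stack=[T * F] ptr=11 lookahead=$ remaining=[$]
Step 26: reduce T->T * F. Stack=[T] ptr=11 lookahead=$ remaining=[$]
Step 27: reduce E->T. Stack=[E] ptr=11 lookahead=$ remaining=[$]
Step 28: accept. Stack=[E] ptr=11 lookahead=$ remaining=[$]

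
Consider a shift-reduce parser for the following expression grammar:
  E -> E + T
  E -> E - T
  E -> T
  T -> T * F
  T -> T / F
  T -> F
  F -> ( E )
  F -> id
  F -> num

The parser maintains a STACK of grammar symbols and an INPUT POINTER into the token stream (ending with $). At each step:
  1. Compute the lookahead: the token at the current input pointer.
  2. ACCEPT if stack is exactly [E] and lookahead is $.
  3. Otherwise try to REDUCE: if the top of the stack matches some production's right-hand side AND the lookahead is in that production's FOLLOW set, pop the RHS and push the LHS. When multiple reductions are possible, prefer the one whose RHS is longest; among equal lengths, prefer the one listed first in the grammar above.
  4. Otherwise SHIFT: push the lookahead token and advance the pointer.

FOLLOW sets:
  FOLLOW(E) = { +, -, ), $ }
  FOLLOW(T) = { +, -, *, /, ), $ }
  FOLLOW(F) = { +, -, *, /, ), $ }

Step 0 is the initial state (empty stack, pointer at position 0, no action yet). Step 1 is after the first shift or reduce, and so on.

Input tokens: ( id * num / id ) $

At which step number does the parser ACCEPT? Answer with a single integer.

Answer: 18

Derivation:
Step 1: shift (. Stack=[(] ptr=1 lookahead=id remaining=[id * num / id ) $]
Step 2: shift id. Stack=[( id] ptr=2 lookahead=* remaining=[* num / id ) $]
Step 3: reduce F->id. Stack=[( F] ptr=2 lookahead=* remaining=[* num / id ) $]
Step 4: reduce T->F. Stack=[( T] ptr=2 lookahead=* remaining=[* num / id ) $]
Step 5: shift *. Stack=[( T *] ptr=3 lookahead=num remaining=[num / id ) $]
Step 6: shift num. Stack=[( T * num] ptr=4 lookahead=/ remaining=[/ id ) $]
Step 7: reduce F->num. Stack=[( T * F] ptr=4 lookahead=/ remaining=[/ id ) $]
Step 8: reduce T->T * F. Stack=[( T] ptr=4 lookahead=/ remaining=[/ id ) $]
Step 9: shift /. Stack=[( T /] ptr=5 lookahead=id remaining=[id ) $]
Step 10: shift id. Stack=[( T / id] ptr=6 lookahead=) remaining=[) $]
Step 11: reduce F->id. Stack=[( T / F] ptr=6 lookahead=) remaining=[) $]
Step 12: reduce T->T / F. Stack=[( T] ptr=6 lookahead=) remaining=[) $]
Step 13: reduce E->T. Stack=[( E] ptr=6 lookahead=) remaining=[) $]
Step 14: shift ). Stack=[( E )] ptr=7 lookahead=$ remaining=[$]
Step 15: reduce F->( E ). Stack=[F] ptr=7 lookahead=$ remaining=[$]
Step 16: reduce T->F. Stack=[T] ptr=7 lookahead=$ remaining=[$]
Step 17: reduce E->T. Stack=[E] ptr=7 lookahead=$ remaining=[$]
Step 18: accept. Stack=[E] ptr=7 lookahead=$ remaining=[$]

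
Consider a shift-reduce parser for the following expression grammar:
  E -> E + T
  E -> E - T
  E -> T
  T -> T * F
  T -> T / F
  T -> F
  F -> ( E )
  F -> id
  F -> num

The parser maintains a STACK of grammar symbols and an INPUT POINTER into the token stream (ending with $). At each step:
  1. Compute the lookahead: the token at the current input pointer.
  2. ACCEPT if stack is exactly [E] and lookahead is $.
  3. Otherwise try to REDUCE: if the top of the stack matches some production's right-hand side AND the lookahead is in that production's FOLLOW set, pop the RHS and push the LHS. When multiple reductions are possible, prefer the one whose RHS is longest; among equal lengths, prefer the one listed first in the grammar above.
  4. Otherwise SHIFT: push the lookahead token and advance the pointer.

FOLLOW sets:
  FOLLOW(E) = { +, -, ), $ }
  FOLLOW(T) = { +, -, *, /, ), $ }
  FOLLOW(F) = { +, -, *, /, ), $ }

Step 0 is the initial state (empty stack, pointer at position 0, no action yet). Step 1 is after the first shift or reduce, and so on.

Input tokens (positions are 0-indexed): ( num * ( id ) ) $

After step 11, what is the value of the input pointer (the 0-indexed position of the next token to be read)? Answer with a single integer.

Answer: 6

Derivation:
Step 1: shift (. Stack=[(] ptr=1 lookahead=num remaining=[num * ( id ) ) $]
Step 2: shift num. Stack=[( num] ptr=2 lookahead=* remaining=[* ( id ) ) $]
Step 3: reduce F->num. Stack=[( F] ptr=2 lookahead=* remaining=[* ( id ) ) $]
Step 4: reduce T->F. Stack=[( T] ptr=2 lookahead=* remaining=[* ( id ) ) $]
Step 5: shift *. Stack=[( T *] ptr=3 lookahead=( remaining=[( id ) ) $]
Step 6: shift (. Stack=[( T * (] ptr=4 lookahead=id remaining=[id ) ) $]
Step 7: shift id. Stack=[( T * ( id] ptr=5 lookahead=) remaining=[) ) $]
Step 8: reduce F->id. Stack=[( T * ( F] ptr=5 lookahead=) remaining=[) ) $]
Step 9: reduce T->F. Stack=[( T * ( T] ptr=5 lookahead=) remaining=[) ) $]
Step 10: reduce E->T. Stack=[( T * ( E] ptr=5 lookahead=) remaining=[) ) $]
Step 11: shift ). Stack=[( T * ( E )] ptr=6 lookahead=) remaining=[) $]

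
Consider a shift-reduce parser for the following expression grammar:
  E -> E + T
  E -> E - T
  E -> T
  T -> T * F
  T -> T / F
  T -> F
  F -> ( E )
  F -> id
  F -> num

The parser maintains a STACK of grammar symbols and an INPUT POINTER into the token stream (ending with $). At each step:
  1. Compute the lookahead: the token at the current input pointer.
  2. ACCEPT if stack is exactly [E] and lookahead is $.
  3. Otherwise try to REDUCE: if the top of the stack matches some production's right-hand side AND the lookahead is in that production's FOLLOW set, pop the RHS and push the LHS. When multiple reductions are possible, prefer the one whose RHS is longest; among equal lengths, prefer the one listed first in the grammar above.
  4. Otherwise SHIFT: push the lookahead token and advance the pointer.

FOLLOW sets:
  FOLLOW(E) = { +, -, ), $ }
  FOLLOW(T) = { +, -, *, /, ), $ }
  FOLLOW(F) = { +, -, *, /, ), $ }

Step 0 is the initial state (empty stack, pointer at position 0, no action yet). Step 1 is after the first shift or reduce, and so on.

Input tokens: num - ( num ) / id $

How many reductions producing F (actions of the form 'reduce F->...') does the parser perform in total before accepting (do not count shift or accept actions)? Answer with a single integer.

Step 1: shift num. Stack=[num] ptr=1 lookahead=- remaining=[- ( num ) / id $]
Step 2: reduce F->num. Stack=[F] ptr=1 lookahead=- remaining=[- ( num ) / id $]
Step 3: reduce T->F. Stack=[T] ptr=1 lookahead=- remaining=[- ( num ) / id $]
Step 4: reduce E->T. Stack=[E] ptr=1 lookahead=- remaining=[- ( num ) / id $]
Step 5: shift -. Stack=[E -] ptr=2 lookahead=( remaining=[( num ) / id $]
Step 6: shift (. Stack=[E - (] ptr=3 lookahead=num remaining=[num ) / id $]
Step 7: shift num. Stack=[E - ( num] ptr=4 lookahead=) remaining=[) / id $]
Step 8: reduce F->num. Stack=[E - ( F] ptr=4 lookahead=) remaining=[) / id $]
Step 9: reduce T->F. Stack=[E - ( T] ptr=4 lookahead=) remaining=[) / id $]
Step 10: reduce E->T. Stack=[E - ( E] ptr=4 lookahead=) remaining=[) / id $]
Step 11: shift ). Stack=[E - ( E )] ptr=5 lookahead=/ remaining=[/ id $]
Step 12: reduce F->( E ). Stack=[E - F] ptr=5 lookahead=/ remaining=[/ id $]
Step 13: reduce T->F. Stack=[E - T] ptr=5 lookahead=/ remaining=[/ id $]
Step 14: shift /. Stack=[E - T /] ptr=6 lookahead=id remaining=[id $]
Step 15: shift id. Stack=[E - T / id] ptr=7 lookahead=$ remaining=[$]
Step 16: reduce F->id. Stack=[E - T / F] ptr=7 lookahead=$ remaining=[$]
Step 17: reduce T->T / F. Stack=[E - T] ptr=7 lookahead=$ remaining=[$]
Step 18: reduce E->E - T. Stack=[E] ptr=7 lookahead=$ remaining=[$]
Step 19: accept. Stack=[E] ptr=7 lookahead=$ remaining=[$]

Answer: 4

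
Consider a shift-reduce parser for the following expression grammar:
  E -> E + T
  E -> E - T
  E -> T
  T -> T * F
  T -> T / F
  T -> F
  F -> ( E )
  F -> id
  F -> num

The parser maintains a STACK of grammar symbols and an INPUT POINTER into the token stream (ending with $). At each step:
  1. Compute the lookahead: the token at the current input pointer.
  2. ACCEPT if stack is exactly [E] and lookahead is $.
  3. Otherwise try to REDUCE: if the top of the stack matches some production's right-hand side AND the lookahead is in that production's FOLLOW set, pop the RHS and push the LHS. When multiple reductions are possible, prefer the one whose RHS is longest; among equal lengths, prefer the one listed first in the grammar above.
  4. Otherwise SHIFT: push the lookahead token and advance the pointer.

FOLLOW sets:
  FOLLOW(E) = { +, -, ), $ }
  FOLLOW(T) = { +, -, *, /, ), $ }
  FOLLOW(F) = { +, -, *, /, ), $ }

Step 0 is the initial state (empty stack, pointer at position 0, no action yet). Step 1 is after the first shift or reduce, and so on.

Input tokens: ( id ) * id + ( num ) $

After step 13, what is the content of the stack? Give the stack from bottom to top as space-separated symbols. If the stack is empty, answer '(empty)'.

Answer: E

Derivation:
Step 1: shift (. Stack=[(] ptr=1 lookahead=id remaining=[id ) * id + ( num ) $]
Step 2: shift id. Stack=[( id] ptr=2 lookahead=) remaining=[) * id + ( num ) $]
Step 3: reduce F->id. Stack=[( F] ptr=2 lookahead=) remaining=[) * id + ( num ) $]
Step 4: reduce T->F. Stack=[( T] ptr=2 lookahead=) remaining=[) * id + ( num ) $]
Step 5: reduce E->T. Stack=[( E] ptr=2 lookahead=) remaining=[) * id + ( num ) $]
Step 6: shift ). Stack=[( E )] ptr=3 lookahead=* remaining=[* id + ( num ) $]
Step 7: reduce F->( E ). Stack=[F] ptr=3 lookahead=* remaining=[* id + ( num ) $]
Step 8: reduce T->F. Stack=[T] ptr=3 lookahead=* remaining=[* id + ( num ) $]
Step 9: shift *. Stack=[T *] ptr=4 lookahead=id remaining=[id + ( num ) $]
Step 10: shift id. Stack=[T * id] ptr=5 lookahead=+ remaining=[+ ( num ) $]
Step 11: reduce F->id. Stack=[T * F] ptr=5 lookahead=+ remaining=[+ ( num ) $]
Step 12: reduce T->T * F. Stack=[T] ptr=5 lookahead=+ remaining=[+ ( num ) $]
Step 13: reduce E->T. Stack=[E] ptr=5 lookahead=+ remaining=[+ ( num ) $]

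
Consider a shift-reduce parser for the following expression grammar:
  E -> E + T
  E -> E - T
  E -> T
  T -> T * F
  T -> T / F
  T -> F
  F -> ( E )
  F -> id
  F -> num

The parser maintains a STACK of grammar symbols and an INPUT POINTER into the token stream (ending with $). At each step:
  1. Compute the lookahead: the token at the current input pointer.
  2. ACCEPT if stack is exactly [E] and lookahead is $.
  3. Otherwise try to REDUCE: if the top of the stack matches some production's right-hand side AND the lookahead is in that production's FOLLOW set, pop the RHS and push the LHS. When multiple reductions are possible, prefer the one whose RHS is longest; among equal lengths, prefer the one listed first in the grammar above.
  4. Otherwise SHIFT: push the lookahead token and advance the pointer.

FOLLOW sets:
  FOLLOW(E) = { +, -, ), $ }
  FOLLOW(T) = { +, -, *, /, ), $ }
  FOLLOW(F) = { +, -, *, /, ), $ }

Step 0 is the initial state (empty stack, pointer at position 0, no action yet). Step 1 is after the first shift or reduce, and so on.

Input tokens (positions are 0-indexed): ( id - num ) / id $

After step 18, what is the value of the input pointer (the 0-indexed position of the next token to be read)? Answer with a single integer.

Answer: 7

Derivation:
Step 1: shift (. Stack=[(] ptr=1 lookahead=id remaining=[id - num ) / id $]
Step 2: shift id. Stack=[( id] ptr=2 lookahead=- remaining=[- num ) / id $]
Step 3: reduce F->id. Stack=[( F] ptr=2 lookahead=- remaining=[- num ) / id $]
Step 4: reduce T->F. Stack=[( T] ptr=2 lookahead=- remaining=[- num ) / id $]
Step 5: reduce E->T. Stack=[( E] ptr=2 lookahead=- remaining=[- num ) / id $]
Step 6: shift -. Stack=[( E -] ptr=3 lookahead=num remaining=[num ) / id $]
Step 7: shift num. Stack=[( E - num] ptr=4 lookahead=) remaining=[) / id $]
Step 8: reduce F->num. Stack=[( E - F] ptr=4 lookahead=) remaining=[) / id $]
Step 9: reduce T->F. Stack=[( E - T] ptr=4 lookahead=) remaining=[) / id $]
Step 10: reduce E->E - T. Stack=[( E] ptr=4 lookahead=) remaining=[) / id $]
Step 11: shift ). Stack=[( E )] ptr=5 lookahead=/ remaining=[/ id $]
Step 12: reduce F->( E ). Stack=[F] ptr=5 lookahead=/ remaining=[/ id $]
Step 13: reduce T->F. Stack=[T] ptr=5 lookahead=/ remaining=[/ id $]
Step 14: shift /. Stack=[T /] ptr=6 lookahead=id remaining=[id $]
Step 15: shift id. Stack=[T / id] ptr=7 lookahead=$ remaining=[$]
Step 16: reduce F->id. Stack=[T / F] ptr=7 lookahead=$ remaining=[$]
Step 17: reduce T->T / F. Stack=[T] ptr=7 lookahead=$ remaining=[$]
Step 18: reduce E->T. Stack=[E] ptr=7 lookahead=$ remaining=[$]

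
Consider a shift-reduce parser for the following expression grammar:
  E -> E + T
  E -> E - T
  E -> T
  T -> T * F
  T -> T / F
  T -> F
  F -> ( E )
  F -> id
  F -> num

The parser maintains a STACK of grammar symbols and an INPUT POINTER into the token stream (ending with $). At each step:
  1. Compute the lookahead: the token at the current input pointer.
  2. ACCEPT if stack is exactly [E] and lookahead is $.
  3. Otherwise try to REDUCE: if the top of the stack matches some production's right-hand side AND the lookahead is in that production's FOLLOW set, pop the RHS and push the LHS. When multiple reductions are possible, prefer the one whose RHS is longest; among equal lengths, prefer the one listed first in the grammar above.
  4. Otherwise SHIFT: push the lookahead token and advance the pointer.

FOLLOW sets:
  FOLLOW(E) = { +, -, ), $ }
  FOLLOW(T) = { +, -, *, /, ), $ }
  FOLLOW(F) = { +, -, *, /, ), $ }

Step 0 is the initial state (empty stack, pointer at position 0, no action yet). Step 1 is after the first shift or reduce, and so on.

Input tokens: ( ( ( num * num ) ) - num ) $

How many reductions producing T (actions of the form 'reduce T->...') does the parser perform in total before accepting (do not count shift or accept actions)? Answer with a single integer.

Answer: 6

Derivation:
Step 1: shift (. Stack=[(] ptr=1 lookahead=( remaining=[( ( num * num ) ) - num ) $]
Step 2: shift (. Stack=[( (] ptr=2 lookahead=( remaining=[( num * num ) ) - num ) $]
Step 3: shift (. Stack=[( ( (] ptr=3 lookahead=num remaining=[num * num ) ) - num ) $]
Step 4: shift num. Stack=[( ( ( num] ptr=4 lookahead=* remaining=[* num ) ) - num ) $]
Step 5: reduce F->num. Stack=[( ( ( F] ptr=4 lookahead=* remaining=[* num ) ) - num ) $]
Step 6: reduce T->F. Stack=[( ( ( T] ptr=4 lookahead=* remaining=[* num ) ) - num ) $]
Step 7: shift *. Stack=[( ( ( T *] ptr=5 lookahead=num remaining=[num ) ) - num ) $]
Step 8: shift num. Stack=[( ( ( T * num] ptr=6 lookahead=) remaining=[) ) - num ) $]
Step 9: reduce F->num. Stack=[( ( ( T * F] ptr=6 lookahead=) remaining=[) ) - num ) $]
Step 10: reduce T->T * F. Stack=[( ( ( T] ptr=6 lookahead=) remaining=[) ) - num ) $]
Step 11: reduce E->T. Stack=[( ( ( E] ptr=6 lookahead=) remaining=[) ) - num ) $]
Step 12: shift ). Stack=[( ( ( E )] ptr=7 lookahead=) remaining=[) - num ) $]
Step 13: reduce F->( E ). Stack=[( ( F] ptr=7 lookahead=) remaining=[) - num ) $]
Step 14: reduce T->F. Stack=[( ( T] ptr=7 lookahead=) remaining=[) - num ) $]
Step 15: reduce E->T. Stack=[( ( E] ptr=7 lookahead=) remaining=[) - num ) $]
Step 16: shift ). Stack=[( ( E )] ptr=8 lookahead=- remaining=[- num ) $]
Step 17: reduce F->( E ). Stack=[( F] ptr=8 lookahead=- remaining=[- num ) $]
Step 18: reduce T->F. Stack=[( T] ptr=8 lookahead=- remaining=[- num ) $]
Step 19: reduce E->T. Stack=[( E] ptr=8 lookahead=- remaining=[- num ) $]
Step 20: shift -. Stack=[( E -] ptr=9 lookahead=num remaining=[num ) $]
Step 21: shift num. Stack=[( E - num] ptr=10 lookahead=) remaining=[) $]
Step 22: reduce F->num. Stack=[( E - F] ptr=10 lookahead=) remaining=[) $]
Step 23: reduce T->F. Stack=[( E - T] ptr=10 lookahead=) remaining=[) $]
Step 24: reduce E->E - T. Stack=[( E] ptr=10 lookahead=) remaining=[) $]
Step 25: shift ). Stack=[( E )] ptr=11 lookahead=$ remaining=[$]
Step 26: reduce F->( E ). Stack=[F] ptr=11 lookahead=$ remaining=[$]
Step 27: reduce T->F. Stack=[T] ptr=11 lookahead=$ remaining=[$]
Step 28: reduce E->T. Stack=[E] ptr=11 lookahead=$ remaining=[$]
Step 29: accept. Stack=[E] ptr=11 lookahead=$ remaining=[$]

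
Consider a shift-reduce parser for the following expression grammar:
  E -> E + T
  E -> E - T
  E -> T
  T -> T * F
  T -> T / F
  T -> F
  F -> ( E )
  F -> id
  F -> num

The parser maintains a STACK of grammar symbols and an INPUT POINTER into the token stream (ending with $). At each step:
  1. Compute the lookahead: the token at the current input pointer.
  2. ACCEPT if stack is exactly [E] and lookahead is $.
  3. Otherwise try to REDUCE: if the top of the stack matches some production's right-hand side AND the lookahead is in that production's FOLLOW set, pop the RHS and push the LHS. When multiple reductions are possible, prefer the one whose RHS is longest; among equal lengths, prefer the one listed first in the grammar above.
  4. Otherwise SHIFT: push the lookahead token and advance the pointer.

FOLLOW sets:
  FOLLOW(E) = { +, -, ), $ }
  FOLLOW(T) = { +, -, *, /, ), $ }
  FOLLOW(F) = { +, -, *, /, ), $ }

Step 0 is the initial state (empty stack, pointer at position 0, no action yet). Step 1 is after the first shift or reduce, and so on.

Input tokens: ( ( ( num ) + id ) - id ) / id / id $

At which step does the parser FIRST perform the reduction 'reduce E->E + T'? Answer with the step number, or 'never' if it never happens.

Step 1: shift (. Stack=[(] ptr=1 lookahead=( remaining=[( ( num ) + id ) - id ) / id / id $]
Step 2: shift (. Stack=[( (] ptr=2 lookahead=( remaining=[( num ) + id ) - id ) / id / id $]
Step 3: shift (. Stack=[( ( (] ptr=3 lookahead=num remaining=[num ) + id ) - id ) / id / id $]
Step 4: shift num. Stack=[( ( ( num] ptr=4 lookahead=) remaining=[) + id ) - id ) / id / id $]
Step 5: reduce F->num. Stack=[( ( ( F] ptr=4 lookahead=) remaining=[) + id ) - id ) / id / id $]
Step 6: reduce T->F. Stack=[( ( ( T] ptr=4 lookahead=) remaining=[) + id ) - id ) / id / id $]
Step 7: reduce E->T. Stack=[( ( ( E] ptr=4 lookahead=) remaining=[) + id ) - id ) / id / id $]
Step 8: shift ). Stack=[( ( ( E )] ptr=5 lookahead=+ remaining=[+ id ) - id ) / id / id $]
Step 9: reduce F->( E ). Stack=[( ( F] ptr=5 lookahead=+ remaining=[+ id ) - id ) / id / id $]
Step 10: reduce T->F. Stack=[( ( T] ptr=5 lookahead=+ remaining=[+ id ) - id ) / id / id $]
Step 11: reduce E->T. Stack=[( ( E] ptr=5 lookahead=+ remaining=[+ id ) - id ) / id / id $]
Step 12: shift +. Stack=[( ( E +] ptr=6 lookahead=id remaining=[id ) - id ) / id / id $]
Step 13: shift id. Stack=[( ( E + id] ptr=7 lookahead=) remaining=[) - id ) / id / id $]
Step 14: reduce F->id. Stack=[( ( E + F] ptr=7 lookahead=) remaining=[) - id ) / id / id $]
Step 15: reduce T->F. Stack=[( ( E + T] ptr=7 lookahead=) remaining=[) - id ) / id / id $]
Step 16: reduce E->E + T. Stack=[( ( E] ptr=7 lookahead=) remaining=[) - id ) / id / id $]

Answer: 16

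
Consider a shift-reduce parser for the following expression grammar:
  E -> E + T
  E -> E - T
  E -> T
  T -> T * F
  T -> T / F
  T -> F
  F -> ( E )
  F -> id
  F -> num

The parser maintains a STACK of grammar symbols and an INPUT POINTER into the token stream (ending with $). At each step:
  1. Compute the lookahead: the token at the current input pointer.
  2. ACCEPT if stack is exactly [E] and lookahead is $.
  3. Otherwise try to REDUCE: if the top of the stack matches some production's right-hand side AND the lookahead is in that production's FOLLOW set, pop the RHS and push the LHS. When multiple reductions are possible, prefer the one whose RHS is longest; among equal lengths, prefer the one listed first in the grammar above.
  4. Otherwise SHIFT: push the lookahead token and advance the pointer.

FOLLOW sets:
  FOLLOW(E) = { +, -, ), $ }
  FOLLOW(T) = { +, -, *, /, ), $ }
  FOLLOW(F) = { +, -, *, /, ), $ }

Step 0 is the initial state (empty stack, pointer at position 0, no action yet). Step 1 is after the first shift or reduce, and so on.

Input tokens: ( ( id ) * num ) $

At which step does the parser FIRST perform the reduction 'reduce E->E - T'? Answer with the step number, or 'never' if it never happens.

Answer: never

Derivation:
Step 1: shift (. Stack=[(] ptr=1 lookahead=( remaining=[( id ) * num ) $]
Step 2: shift (. Stack=[( (] ptr=2 lookahead=id remaining=[id ) * num ) $]
Step 3: shift id. Stack=[( ( id] ptr=3 lookahead=) remaining=[) * num ) $]
Step 4: reduce F->id. Stack=[( ( F] ptr=3 lookahead=) remaining=[) * num ) $]
Step 5: reduce T->F. Stack=[( ( T] ptr=3 lookahead=) remaining=[) * num ) $]
Step 6: reduce E->T. Stack=[( ( E] ptr=3 lookahead=) remaining=[) * num ) $]
Step 7: shift ). Stack=[( ( E )] ptr=4 lookahead=* remaining=[* num ) $]
Step 8: reduce F->( E ). Stack=[( F] ptr=4 lookahead=* remaining=[* num ) $]
Step 9: reduce T->F. Stack=[( T] ptr=4 lookahead=* remaining=[* num ) $]
Step 10: shift *. Stack=[( T *] ptr=5 lookahead=num remaining=[num ) $]
Step 11: shift num. Stack=[( T * num] ptr=6 lookahead=) remaining=[) $]
Step 12: reduce F->num. Stack=[( T * F] ptr=6 lookahead=) remaining=[) $]
Step 13: reduce T->T * F. Stack=[( T] ptr=6 lookahead=) remaining=[) $]
Step 14: reduce E->T. Stack=[( E] ptr=6 lookahead=) remaining=[) $]
Step 15: shift ). Stack=[( E )] ptr=7 lookahead=$ remaining=[$]
Step 16: reduce F->( E ). Stack=[F] ptr=7 lookahead=$ remaining=[$]
Step 17: reduce T->F. Stack=[T] ptr=7 lookahead=$ remaining=[$]
Step 18: reduce E->T. Stack=[E] ptr=7 lookahead=$ remaining=[$]
Step 19: accept. Stack=[E] ptr=7 lookahead=$ remaining=[$]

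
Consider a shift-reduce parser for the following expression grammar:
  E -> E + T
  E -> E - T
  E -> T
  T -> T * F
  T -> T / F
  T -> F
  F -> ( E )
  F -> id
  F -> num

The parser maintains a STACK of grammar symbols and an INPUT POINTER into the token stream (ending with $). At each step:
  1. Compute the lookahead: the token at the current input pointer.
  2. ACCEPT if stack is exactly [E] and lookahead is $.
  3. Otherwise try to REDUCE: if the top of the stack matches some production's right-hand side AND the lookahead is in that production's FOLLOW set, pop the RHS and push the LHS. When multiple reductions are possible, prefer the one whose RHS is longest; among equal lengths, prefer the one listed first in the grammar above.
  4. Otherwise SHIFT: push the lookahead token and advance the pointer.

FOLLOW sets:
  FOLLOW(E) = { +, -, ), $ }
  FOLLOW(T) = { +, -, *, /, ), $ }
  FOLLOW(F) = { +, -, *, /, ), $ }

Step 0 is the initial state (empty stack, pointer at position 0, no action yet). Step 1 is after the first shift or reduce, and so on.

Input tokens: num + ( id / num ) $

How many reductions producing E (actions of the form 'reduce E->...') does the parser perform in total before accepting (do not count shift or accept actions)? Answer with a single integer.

Answer: 3

Derivation:
Step 1: shift num. Stack=[num] ptr=1 lookahead=+ remaining=[+ ( id / num ) $]
Step 2: reduce F->num. Stack=[F] ptr=1 lookahead=+ remaining=[+ ( id / num ) $]
Step 3: reduce T->F. Stack=[T] ptr=1 lookahead=+ remaining=[+ ( id / num ) $]
Step 4: reduce E->T. Stack=[E] ptr=1 lookahead=+ remaining=[+ ( id / num ) $]
Step 5: shift +. Stack=[E +] ptr=2 lookahead=( remaining=[( id / num ) $]
Step 6: shift (. Stack=[E + (] ptr=3 lookahead=id remaining=[id / num ) $]
Step 7: shift id. Stack=[E + ( id] ptr=4 lookahead=/ remaining=[/ num ) $]
Step 8: reduce F->id. Stack=[E + ( F] ptr=4 lookahead=/ remaining=[/ num ) $]
Step 9: reduce T->F. Stack=[E + ( T] ptr=4 lookahead=/ remaining=[/ num ) $]
Step 10: shift /. Stack=[E + ( T /] ptr=5 lookahead=num remaining=[num ) $]
Step 11: shift num. Stack=[E + ( T / num] ptr=6 lookahead=) remaining=[) $]
Step 12: reduce F->num. Stack=[E + ( T / F] ptr=6 lookahead=) remaining=[) $]
Step 13: reduce T->T / F. Stack=[E + ( T] ptr=6 lookahead=) remaining=[) $]
Step 14: reduce E->T. Stack=[E + ( E] ptr=6 lookahead=) remaining=[) $]
Step 15: shift ). Stack=[E + ( E )] ptr=7 lookahead=$ remaining=[$]
Step 16: reduce F->( E ). Stack=[E + F] ptr=7 lookahead=$ remaining=[$]
Step 17: reduce T->F. Stack=[E + T] ptr=7 lookahead=$ remaining=[$]
Step 18: reduce E->E + T. Stack=[E] ptr=7 lookahead=$ remaining=[$]
Step 19: accept. Stack=[E] ptr=7 lookahead=$ remaining=[$]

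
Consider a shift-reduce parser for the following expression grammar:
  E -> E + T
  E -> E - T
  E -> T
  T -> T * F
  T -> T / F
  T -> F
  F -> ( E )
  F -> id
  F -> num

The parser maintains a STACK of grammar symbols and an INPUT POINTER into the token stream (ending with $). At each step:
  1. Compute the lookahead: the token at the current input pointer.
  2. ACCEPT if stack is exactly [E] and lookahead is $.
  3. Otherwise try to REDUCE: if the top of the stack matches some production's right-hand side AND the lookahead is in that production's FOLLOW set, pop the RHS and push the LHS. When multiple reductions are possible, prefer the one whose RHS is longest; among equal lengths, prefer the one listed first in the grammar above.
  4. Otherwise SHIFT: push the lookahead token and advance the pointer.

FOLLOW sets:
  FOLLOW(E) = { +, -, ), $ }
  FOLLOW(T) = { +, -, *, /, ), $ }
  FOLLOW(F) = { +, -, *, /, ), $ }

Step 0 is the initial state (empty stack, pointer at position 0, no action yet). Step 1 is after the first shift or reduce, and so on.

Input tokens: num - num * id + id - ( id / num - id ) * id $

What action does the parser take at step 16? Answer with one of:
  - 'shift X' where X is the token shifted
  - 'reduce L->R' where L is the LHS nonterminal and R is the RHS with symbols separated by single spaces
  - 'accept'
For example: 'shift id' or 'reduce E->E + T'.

Answer: reduce F->id

Derivation:
Step 1: shift num. Stack=[num] ptr=1 lookahead=- remaining=[- num * id + id - ( id / num - id ) * id $]
Step 2: reduce F->num. Stack=[F] ptr=1 lookahead=- remaining=[- num * id + id - ( id / num - id ) * id $]
Step 3: reduce T->F. Stack=[T] ptr=1 lookahead=- remaining=[- num * id + id - ( id / num - id ) * id $]
Step 4: reduce E->T. Stack=[E] ptr=1 lookahead=- remaining=[- num * id + id - ( id / num - id ) * id $]
Step 5: shift -. Stack=[E -] ptr=2 lookahead=num remaining=[num * id + id - ( id / num - id ) * id $]
Step 6: shift num. Stack=[E - num] ptr=3 lookahead=* remaining=[* id + id - ( id / num - id ) * id $]
Step 7: reduce F->num. Stack=[E - F] ptr=3 lookahead=* remaining=[* id + id - ( id / num - id ) * id $]
Step 8: reduce T->F. Stack=[E - T] ptr=3 lookahead=* remaining=[* id + id - ( id / num - id ) * id $]
Step 9: shift *. Stack=[E - T *] ptr=4 lookahead=id remaining=[id + id - ( id / num - id ) * id $]
Step 10: shift id. Stack=[E - T * id] ptr=5 lookahead=+ remaining=[+ id - ( id / num - id ) * id $]
Step 11: reduce F->id. Stack=[E - T * F] ptr=5 lookahead=+ remaining=[+ id - ( id / num - id ) * id $]
Step 12: reduce T->T * F. Stack=[E - T] ptr=5 lookahead=+ remaining=[+ id - ( id / num - id ) * id $]
Step 13: reduce E->E - T. Stack=[E] ptr=5 lookahead=+ remaining=[+ id - ( id / num - id ) * id $]
Step 14: shift +. Stack=[E +] ptr=6 lookahead=id remaining=[id - ( id / num - id ) * id $]
Step 15: shift id. Stack=[E + id] ptr=7 lookahead=- remaining=[- ( id / num - id ) * id $]
Step 16: reduce F->id. Stack=[E + F] ptr=7 lookahead=- remaining=[- ( id / num - id ) * id $]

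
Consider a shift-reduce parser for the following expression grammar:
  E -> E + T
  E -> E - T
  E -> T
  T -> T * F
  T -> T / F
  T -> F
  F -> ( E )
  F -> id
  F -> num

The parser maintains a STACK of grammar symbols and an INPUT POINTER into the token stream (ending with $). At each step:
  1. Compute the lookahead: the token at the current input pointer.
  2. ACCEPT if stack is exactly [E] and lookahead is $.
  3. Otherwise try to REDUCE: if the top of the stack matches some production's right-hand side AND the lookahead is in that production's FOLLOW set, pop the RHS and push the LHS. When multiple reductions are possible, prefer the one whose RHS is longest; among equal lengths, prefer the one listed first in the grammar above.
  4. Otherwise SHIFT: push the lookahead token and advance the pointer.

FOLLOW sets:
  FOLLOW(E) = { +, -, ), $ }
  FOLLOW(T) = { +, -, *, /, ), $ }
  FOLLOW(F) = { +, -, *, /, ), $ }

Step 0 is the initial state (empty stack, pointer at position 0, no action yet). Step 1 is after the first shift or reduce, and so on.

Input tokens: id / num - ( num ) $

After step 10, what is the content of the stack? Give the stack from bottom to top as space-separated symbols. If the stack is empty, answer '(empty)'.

Answer: E - (

Derivation:
Step 1: shift id. Stack=[id] ptr=1 lookahead=/ remaining=[/ num - ( num ) $]
Step 2: reduce F->id. Stack=[F] ptr=1 lookahead=/ remaining=[/ num - ( num ) $]
Step 3: reduce T->F. Stack=[T] ptr=1 lookahead=/ remaining=[/ num - ( num ) $]
Step 4: shift /. Stack=[T /] ptr=2 lookahead=num remaining=[num - ( num ) $]
Step 5: shift num. Stack=[T / num] ptr=3 lookahead=- remaining=[- ( num ) $]
Step 6: reduce F->num. Stack=[T / F] ptr=3 lookahead=- remaining=[- ( num ) $]
Step 7: reduce T->T / F. Stack=[T] ptr=3 lookahead=- remaining=[- ( num ) $]
Step 8: reduce E->T. Stack=[E] ptr=3 lookahead=- remaining=[- ( num ) $]
Step 9: shift -. Stack=[E -] ptr=4 lookahead=( remaining=[( num ) $]
Step 10: shift (. Stack=[E - (] ptr=5 lookahead=num remaining=[num ) $]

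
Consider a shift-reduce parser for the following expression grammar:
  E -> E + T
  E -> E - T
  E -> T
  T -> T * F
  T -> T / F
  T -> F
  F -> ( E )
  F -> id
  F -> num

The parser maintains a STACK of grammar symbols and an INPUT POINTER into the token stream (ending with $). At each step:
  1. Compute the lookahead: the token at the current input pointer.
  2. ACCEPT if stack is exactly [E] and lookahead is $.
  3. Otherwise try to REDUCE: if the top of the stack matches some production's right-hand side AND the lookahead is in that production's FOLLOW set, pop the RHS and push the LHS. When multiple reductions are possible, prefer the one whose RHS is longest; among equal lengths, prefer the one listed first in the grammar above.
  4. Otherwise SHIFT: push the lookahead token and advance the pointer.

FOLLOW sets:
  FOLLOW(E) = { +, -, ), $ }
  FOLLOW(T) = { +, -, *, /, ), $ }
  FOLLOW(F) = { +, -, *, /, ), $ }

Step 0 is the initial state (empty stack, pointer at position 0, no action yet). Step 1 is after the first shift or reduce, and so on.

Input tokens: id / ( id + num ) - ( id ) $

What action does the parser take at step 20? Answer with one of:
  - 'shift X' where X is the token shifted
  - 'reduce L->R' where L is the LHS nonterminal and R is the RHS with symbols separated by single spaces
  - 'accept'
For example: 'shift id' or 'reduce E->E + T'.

Step 1: shift id. Stack=[id] ptr=1 lookahead=/ remaining=[/ ( id + num ) - ( id ) $]
Step 2: reduce F->id. Stack=[F] ptr=1 lookahead=/ remaining=[/ ( id + num ) - ( id ) $]
Step 3: reduce T->F. Stack=[T] ptr=1 lookahead=/ remaining=[/ ( id + num ) - ( id ) $]
Step 4: shift /. Stack=[T /] ptr=2 lookahead=( remaining=[( id + num ) - ( id ) $]
Step 5: shift (. Stack=[T / (] ptr=3 lookahead=id remaining=[id + num ) - ( id ) $]
Step 6: shift id. Stack=[T / ( id] ptr=4 lookahead=+ remaining=[+ num ) - ( id ) $]
Step 7: reduce F->id. Stack=[T / ( F] ptr=4 lookahead=+ remaining=[+ num ) - ( id ) $]
Step 8: reduce T->F. Stack=[T / ( T] ptr=4 lookahead=+ remaining=[+ num ) - ( id ) $]
Step 9: reduce E->T. Stack=[T / ( E] ptr=4 lookahead=+ remaining=[+ num ) - ( id ) $]
Step 10: shift +. Stack=[T / ( E +] ptr=5 lookahead=num remaining=[num ) - ( id ) $]
Step 11: shift num. Stack=[T / ( E + num] ptr=6 lookahead=) remaining=[) - ( id ) $]
Step 12: reduce F->num. Stack=[T / ( E + F] ptr=6 lookahead=) remaining=[) - ( id ) $]
Step 13: reduce T->F. Stack=[T / ( E + T] ptr=6 lookahead=) remaining=[) - ( id ) $]
Step 14: reduce E->E + T. Stack=[T / ( E] ptr=6 lookahead=) remaining=[) - ( id ) $]
Step 15: shift ). Stack=[T / ( E )] ptr=7 lookahead=- remaining=[- ( id ) $]
Step 16: reduce F->( E ). Stack=[T / F] ptr=7 lookahead=- remaining=[- ( id ) $]
Step 17: reduce T->T / F. Stack=[T] ptr=7 lookahead=- remaining=[- ( id ) $]
Step 18: reduce E->T. Stack=[E] ptr=7 lookahead=- remaining=[- ( id ) $]
Step 19: shift -. Stack=[E -] ptr=8 lookahead=( remaining=[( id ) $]
Step 20: shift (. Stack=[E - (] ptr=9 lookahead=id remaining=[id ) $]

Answer: shift (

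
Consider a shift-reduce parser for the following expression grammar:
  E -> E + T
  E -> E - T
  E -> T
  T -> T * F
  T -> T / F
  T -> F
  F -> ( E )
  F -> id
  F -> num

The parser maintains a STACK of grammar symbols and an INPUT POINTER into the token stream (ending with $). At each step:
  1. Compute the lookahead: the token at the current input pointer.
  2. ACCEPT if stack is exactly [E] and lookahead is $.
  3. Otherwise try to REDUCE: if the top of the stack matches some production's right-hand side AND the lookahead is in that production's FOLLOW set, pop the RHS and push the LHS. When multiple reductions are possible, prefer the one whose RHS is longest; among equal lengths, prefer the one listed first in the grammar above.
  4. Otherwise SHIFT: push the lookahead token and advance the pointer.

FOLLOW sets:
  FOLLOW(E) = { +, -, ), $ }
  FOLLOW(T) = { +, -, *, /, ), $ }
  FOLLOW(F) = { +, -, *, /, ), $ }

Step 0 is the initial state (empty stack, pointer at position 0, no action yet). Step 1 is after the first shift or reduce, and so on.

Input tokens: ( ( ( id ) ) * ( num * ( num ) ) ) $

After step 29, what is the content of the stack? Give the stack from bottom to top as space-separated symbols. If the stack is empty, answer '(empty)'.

Answer: ( T * ( E

Derivation:
Step 1: shift (. Stack=[(] ptr=1 lookahead=( remaining=[( ( id ) ) * ( num * ( num ) ) ) $]
Step 2: shift (. Stack=[( (] ptr=2 lookahead=( remaining=[( id ) ) * ( num * ( num ) ) ) $]
Step 3: shift (. Stack=[( ( (] ptr=3 lookahead=id remaining=[id ) ) * ( num * ( num ) ) ) $]
Step 4: shift id. Stack=[( ( ( id] ptr=4 lookahead=) remaining=[) ) * ( num * ( num ) ) ) $]
Step 5: reduce F->id. Stack=[( ( ( F] ptr=4 lookahead=) remaining=[) ) * ( num * ( num ) ) ) $]
Step 6: reduce T->F. Stack=[( ( ( T] ptr=4 lookahead=) remaining=[) ) * ( num * ( num ) ) ) $]
Step 7: reduce E->T. Stack=[( ( ( E] ptr=4 lookahead=) remaining=[) ) * ( num * ( num ) ) ) $]
Step 8: shift ). Stack=[( ( ( E )] ptr=5 lookahead=) remaining=[) * ( num * ( num ) ) ) $]
Step 9: reduce F->( E ). Stack=[( ( F] ptr=5 lookahead=) remaining=[) * ( num * ( num ) ) ) $]
Step 10: reduce T->F. Stack=[( ( T] ptr=5 lookahead=) remaining=[) * ( num * ( num ) ) ) $]
Step 11: reduce E->T. Stack=[( ( E] ptr=5 lookahead=) remaining=[) * ( num * ( num ) ) ) $]
Step 12: shift ). Stack=[( ( E )] ptr=6 lookahead=* remaining=[* ( num * ( num ) ) ) $]
Step 13: reduce F->( E ). Stack=[( F] ptr=6 lookahead=* remaining=[* ( num * ( num ) ) ) $]
Step 14: reduce T->F. Stack=[( T] ptr=6 lookahead=* remaining=[* ( num * ( num ) ) ) $]
Step 15: shift *. Stack=[( T *] ptr=7 lookahead=( remaining=[( num * ( num ) ) ) $]
Step 16: shift (. Stack=[( T * (] ptr=8 lookahead=num remaining=[num * ( num ) ) ) $]
Step 17: shift num. Stack=[( T * ( num] ptr=9 lookahead=* remaining=[* ( num ) ) ) $]
Step 18: reduce F->num. Stack=[( T * ( F] ptr=9 lookahead=* remaining=[* ( num ) ) ) $]
Step 19: reduce T->F. Stack=[( T * ( T] ptr=9 lookahead=* remaining=[* ( num ) ) ) $]
Step 20: shift *. Stack=[( T * ( T *] ptr=10 lookahead=( remaining=[( num ) ) ) $]
Step 21: shift (. Stack=[( T * ( T * (] ptr=11 lookahead=num remaining=[num ) ) ) $]
Step 22: shift num. Stack=[( T * ( T * ( num] ptr=12 lookahead=) remaining=[) ) ) $]
Step 23: reduce F->num. Stack=[( T * ( T * ( F] ptr=12 lookahead=) remaining=[) ) ) $]
Step 24: reduce T->F. Stack=[( T * ( T * ( T] ptr=12 lookahead=) remaining=[) ) ) $]
Step 25: reduce E->T. Stack=[( T * ( T * ( E] ptr=12 lookahead=) remaining=[) ) ) $]
Step 26: shift ). Stack=[( T * ( T * ( E )] ptr=13 lookahead=) remaining=[) ) $]
Step 27: reduce F->( E ). Stack=[( T * ( T * F] ptr=13 lookahead=) remaining=[) ) $]
Step 28: reduce T->T * F. Stack=[( T * ( T] ptr=13 lookahead=) remaining=[) ) $]
Step 29: reduce E->T. Stack=[( T * ( E] ptr=13 lookahead=) remaining=[) ) $]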